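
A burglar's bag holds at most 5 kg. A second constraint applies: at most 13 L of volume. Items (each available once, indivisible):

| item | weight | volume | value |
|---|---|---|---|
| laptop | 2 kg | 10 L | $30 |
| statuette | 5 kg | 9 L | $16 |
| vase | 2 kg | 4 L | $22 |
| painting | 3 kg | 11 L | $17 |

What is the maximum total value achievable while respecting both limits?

$30

Feasible sets respecting both limits:
- laptop: weight 2, volume 10, value 30
- vase: weight 2, volume 4, value 22
- painting: weight 3, volume 11, value 17
- statuette: weight 5, volume 9, value 16
Best: $30.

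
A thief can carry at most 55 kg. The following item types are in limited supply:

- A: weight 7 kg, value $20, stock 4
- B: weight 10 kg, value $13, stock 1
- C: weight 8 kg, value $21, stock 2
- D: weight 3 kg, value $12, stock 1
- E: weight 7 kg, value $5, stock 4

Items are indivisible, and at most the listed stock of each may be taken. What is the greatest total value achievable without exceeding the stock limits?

Top feasible selections:
- 4×A + 2×C + 1×D + 1×E: weight 54, value 139
- 4×A + 1×B + 2×C: weight 54, value 135
Best: $139.

$139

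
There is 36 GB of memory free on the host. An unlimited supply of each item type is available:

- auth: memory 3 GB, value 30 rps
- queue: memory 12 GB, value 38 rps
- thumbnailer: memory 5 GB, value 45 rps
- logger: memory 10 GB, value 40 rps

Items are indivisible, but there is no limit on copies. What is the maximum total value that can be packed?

360 rps

Best value-per-unit is auth at 30/3, and filling with it alone uses memory 12×3=36. No mix of the others beats 12×30 = 360.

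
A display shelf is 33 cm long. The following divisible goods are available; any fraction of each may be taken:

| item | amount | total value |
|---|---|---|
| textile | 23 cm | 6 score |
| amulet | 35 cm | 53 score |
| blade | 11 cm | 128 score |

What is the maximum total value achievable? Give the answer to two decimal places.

161.31

Take in order of value per unit:
- blade (128/11 per unit): all 11 → value 128, running total 128.00
- amulet (53/35 per unit): 22 of 35 → value 22×53/35 = 33.3143, running total 161.31
Total 161.31.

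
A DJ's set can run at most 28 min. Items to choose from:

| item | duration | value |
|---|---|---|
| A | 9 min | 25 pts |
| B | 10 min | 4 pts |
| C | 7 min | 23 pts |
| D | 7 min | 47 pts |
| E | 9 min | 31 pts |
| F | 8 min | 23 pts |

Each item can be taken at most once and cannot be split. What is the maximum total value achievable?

This is a 0/1 knapsack; check combinations near the capacity.
- A+D+E: duration 9+7+9=25, value 25+47+31=103
- C+D+E: duration 7+7+9=23, value 23+47+31=101
- D+E+F: duration 7+9+8=24, value 47+31+23=101
- A+C+D: duration 9+7+7=23, value 25+23+47=95
Best: 103 pts.

103 pts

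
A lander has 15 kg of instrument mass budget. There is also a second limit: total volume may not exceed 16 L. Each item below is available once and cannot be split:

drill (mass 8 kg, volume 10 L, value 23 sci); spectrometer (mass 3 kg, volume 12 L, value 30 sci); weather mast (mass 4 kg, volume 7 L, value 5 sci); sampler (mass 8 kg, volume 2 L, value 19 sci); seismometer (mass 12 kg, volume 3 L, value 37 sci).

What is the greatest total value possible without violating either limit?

Feasible sets respecting both limits:
- spectrometer+seismometer: mass 15, volume 15, value 67
- spectrometer+sampler: mass 11, volume 14, value 49
- seismometer: mass 12, volume 3, value 37
Best: 67 sci.

67 sci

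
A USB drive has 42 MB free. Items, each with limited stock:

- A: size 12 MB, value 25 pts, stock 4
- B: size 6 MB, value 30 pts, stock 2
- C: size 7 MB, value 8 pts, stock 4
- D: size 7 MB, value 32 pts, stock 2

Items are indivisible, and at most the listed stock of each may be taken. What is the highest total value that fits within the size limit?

Top feasible selections:
- 1×A + 2×B + 2×D: size 38, value 149
- 2×B + 2×C + 2×D: size 40, value 140
- 2×B + 1×C + 2×D: size 33, value 132
- 1×A + 1×B + 1×C + 2×D: size 39, value 127
Best: 149 pts.

149 pts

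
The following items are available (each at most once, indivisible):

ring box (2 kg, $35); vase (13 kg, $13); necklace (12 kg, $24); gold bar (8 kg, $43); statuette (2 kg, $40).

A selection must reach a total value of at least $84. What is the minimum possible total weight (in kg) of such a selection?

Subsets with value ≥ 84, sorted by total weight:
- ring box+gold bar+statuette: weight 12, value 118
- ring box+necklace+statuette: weight 16, value 99
- ring box+vase+statuette: weight 17, value 88
- necklace+gold bar+statuette: weight 22, value 107
Minimum weight: 12 kg.

12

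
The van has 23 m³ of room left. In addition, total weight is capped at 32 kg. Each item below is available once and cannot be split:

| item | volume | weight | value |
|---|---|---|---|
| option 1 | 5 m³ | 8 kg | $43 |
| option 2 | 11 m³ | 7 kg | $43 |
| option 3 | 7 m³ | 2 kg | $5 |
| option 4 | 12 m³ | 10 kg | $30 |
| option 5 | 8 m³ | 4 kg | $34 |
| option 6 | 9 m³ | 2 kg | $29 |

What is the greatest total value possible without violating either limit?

$106

Feasible sets respecting both limits:
- option 1+option 5+option 6: volume 22, weight 14, value 106
- option 1+option 2+option 3: volume 23, weight 17, value 91
- option 1+option 2: volume 16, weight 15, value 86
- option 1+option 3+option 5: volume 20, weight 14, value 82
Best: $106.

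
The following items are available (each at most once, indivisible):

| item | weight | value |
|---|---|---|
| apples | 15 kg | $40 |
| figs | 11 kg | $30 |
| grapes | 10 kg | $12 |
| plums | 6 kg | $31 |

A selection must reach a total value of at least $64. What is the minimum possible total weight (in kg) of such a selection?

Subsets with value ≥ 64, sorted by total weight:
- apples+plums: weight 21, value 71
- apples+figs: weight 26, value 70
Minimum weight: 21 kg.

21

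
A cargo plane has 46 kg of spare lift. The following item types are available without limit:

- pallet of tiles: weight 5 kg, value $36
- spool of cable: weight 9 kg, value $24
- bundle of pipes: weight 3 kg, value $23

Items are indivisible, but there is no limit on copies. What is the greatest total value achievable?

$348

Best value-per-unit is bundle of pipes at 23/3; filling with it alone gives 15×23 = 345.
Optimal mix: 2×pallet of tiles + 12×bundle of pipes → weight 46, value 348.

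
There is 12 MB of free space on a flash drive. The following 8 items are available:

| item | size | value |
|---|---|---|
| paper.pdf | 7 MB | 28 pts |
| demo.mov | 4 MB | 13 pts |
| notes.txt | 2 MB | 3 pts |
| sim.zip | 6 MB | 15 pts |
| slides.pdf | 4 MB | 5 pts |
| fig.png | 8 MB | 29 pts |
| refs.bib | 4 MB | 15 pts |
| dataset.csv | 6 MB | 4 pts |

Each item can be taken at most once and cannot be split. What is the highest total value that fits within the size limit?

44 pts

Check high-value combinations within 12 MB:
- fig.png+refs.bib: size 8+4=12, value 29+15=44
- paper.pdf+refs.bib: size 7+4=11, value 28+15=43
- demo.mov+fig.png: size 4+8=12, value 13+29=42
Best: 44 pts.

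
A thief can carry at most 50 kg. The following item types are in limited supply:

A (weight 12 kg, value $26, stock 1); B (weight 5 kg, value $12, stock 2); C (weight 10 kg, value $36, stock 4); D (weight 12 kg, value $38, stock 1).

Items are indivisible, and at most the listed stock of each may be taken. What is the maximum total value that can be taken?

Best selections within weight 50 and stock limits:
- 2×B + 4×C: weight 50, value 168
- 1×B + 3×C + 1×D: weight 47, value 158
Best: $168.

$168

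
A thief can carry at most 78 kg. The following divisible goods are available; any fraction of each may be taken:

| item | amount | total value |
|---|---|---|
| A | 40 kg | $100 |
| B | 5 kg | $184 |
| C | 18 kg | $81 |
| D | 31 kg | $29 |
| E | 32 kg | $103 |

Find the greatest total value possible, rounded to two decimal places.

Take in order of value per unit:
- B (184/5 per unit): all 5 → value 184, running total 184.00
- C (81/18 per unit): all 18 → value 81, running total 265.00
- E (103/32 per unit): all 32 → value 103, running total 368.00
- A (100/40 per unit): 23 of 40 → value 23×100/40 = 57.5000, running total 425.50
Total 425.50.

425.50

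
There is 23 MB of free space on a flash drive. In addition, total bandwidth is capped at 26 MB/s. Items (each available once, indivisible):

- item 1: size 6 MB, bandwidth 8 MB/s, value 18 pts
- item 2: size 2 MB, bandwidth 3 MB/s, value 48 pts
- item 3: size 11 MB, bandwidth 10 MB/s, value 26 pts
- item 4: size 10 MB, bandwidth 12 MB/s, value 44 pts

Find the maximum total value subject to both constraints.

118 pts

Feasible sets respecting both limits:
- item 2+item 3+item 4: size 23, bandwidth 25, value 118
- item 1+item 2+item 4: size 18, bandwidth 23, value 110
- item 1+item 2+item 3: size 19, bandwidth 21, value 92
- item 2+item 4: size 12, bandwidth 15, value 92
Best: 118 pts.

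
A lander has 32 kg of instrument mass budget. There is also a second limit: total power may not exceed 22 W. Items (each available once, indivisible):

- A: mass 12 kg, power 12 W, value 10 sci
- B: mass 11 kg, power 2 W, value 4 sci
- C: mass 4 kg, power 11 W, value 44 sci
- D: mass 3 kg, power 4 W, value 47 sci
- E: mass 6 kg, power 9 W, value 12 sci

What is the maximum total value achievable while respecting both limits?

Feasible sets respecting both limits:
- B+C+D: mass 18, power 17, value 95
- C+D: mass 7, power 15, value 91
- B+D+E: mass 20, power 15, value 63
- A+B+D: mass 26, power 18, value 61
Best: 95 sci.

95 sci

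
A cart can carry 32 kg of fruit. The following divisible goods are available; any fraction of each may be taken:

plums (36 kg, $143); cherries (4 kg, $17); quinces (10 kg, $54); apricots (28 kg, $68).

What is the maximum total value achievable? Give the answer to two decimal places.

Take in order of value per unit:
- quinces (54/10 per unit): all 10 → value 54, running total 54.00
- cherries (17/4 per unit): all 4 → value 17, running total 71.00
- plums (143/36 per unit): 18 of 36 → value 18×143/36 = 71.5000, running total 142.50
Total 142.50.

142.50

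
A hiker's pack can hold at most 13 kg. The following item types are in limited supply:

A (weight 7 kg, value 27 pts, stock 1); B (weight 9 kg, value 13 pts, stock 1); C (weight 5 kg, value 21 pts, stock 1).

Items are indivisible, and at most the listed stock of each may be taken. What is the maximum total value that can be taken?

Best selections within weight 13 and stock limits:
- 1×A + 1×C: weight 12, value 48
- 1×A: weight 7, value 27
Best: 48 pts.

48 pts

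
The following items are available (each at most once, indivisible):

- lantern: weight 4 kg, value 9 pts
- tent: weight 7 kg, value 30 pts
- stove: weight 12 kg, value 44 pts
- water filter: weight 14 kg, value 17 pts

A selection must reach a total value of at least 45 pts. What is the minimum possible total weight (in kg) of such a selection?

Subsets with value ≥ 45, sorted by total weight:
- lantern+stove: weight 16, value 53
- tent+stove: weight 19, value 74
- tent+water filter: weight 21, value 47
Minimum weight: 16 kg.

16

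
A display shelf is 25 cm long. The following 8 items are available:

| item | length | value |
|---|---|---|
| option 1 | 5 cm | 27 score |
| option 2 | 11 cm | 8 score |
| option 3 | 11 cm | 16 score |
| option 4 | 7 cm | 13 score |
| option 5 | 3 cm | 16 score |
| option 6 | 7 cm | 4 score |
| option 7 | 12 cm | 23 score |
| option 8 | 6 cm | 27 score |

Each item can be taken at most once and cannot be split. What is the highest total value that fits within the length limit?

This is a 0/1 knapsack; check combinations near the capacity.
- option 1+option 3+option 5+option 8: length 5+11+3+6=25, value 27+16+16+27=86
- option 1+option 4+option 5+option 8: length 5+7+3+6=21, value 27+13+16+27=83
- option 1+option 2+option 5+option 8: length 5+11+3+6=25, value 27+8+16+27=78
- option 1+option 7+option 8: length 5+12+6=23, value 27+23+27=77
Best: 86 score.

86 score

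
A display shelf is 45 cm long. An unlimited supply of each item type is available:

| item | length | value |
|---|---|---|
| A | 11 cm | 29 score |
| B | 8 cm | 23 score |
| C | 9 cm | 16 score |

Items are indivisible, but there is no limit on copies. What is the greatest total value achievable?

121 score

Best value-per-unit is B at 23/8; filling with it alone gives 5×23 = 115.
Optimal mix: 1×A + 4×B → length 43, value 121.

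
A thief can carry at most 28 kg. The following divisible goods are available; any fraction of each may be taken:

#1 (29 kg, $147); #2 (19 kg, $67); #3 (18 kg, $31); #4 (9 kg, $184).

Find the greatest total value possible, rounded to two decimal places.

280.31

Take in order of value per unit:
- #4 (184/9 per unit): all 9 → value 184, running total 184.00
- #1 (147/29 per unit): 19 of 29 → value 19×147/29 = 96.3103, running total 280.31
Total 280.31.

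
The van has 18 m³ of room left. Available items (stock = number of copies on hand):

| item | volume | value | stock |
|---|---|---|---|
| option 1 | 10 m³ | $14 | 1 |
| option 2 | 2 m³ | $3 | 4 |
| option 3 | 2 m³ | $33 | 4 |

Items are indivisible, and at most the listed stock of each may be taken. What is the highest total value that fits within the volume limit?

Top feasible selections:
- 1×option 1 + 4×option 3: volume 18, value 146
- 4×option 2 + 4×option 3: volume 16, value 144
- 3×option 2 + 4×option 3: volume 14, value 141
- 2×option 2 + 4×option 3: volume 12, value 138
Best: $146.

$146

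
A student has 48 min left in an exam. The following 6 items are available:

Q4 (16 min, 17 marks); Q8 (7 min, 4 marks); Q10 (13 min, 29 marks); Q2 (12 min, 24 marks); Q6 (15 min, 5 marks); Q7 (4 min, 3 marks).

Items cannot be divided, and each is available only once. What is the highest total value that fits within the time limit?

This is a 0/1 knapsack; check combinations near the capacity.
- Q4+Q8+Q10+Q2: time 16+7+13+12=48, value 17+4+29+24=74
- Q4+Q10+Q2+Q7: time 16+13+12+4=45, value 17+29+24+3=73
- Q4+Q10+Q2: time 16+13+12=41, value 17+29+24=70
Best: 74 marks.

74 marks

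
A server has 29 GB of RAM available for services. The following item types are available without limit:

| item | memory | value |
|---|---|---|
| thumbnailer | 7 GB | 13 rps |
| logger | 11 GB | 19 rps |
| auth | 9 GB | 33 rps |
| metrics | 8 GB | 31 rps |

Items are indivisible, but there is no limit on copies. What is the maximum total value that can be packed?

99 rps

Best value-per-unit is metrics at 31/8; filling with it alone gives 3×31 = 93.
Optimal mix: 3×auth → memory 27, value 99.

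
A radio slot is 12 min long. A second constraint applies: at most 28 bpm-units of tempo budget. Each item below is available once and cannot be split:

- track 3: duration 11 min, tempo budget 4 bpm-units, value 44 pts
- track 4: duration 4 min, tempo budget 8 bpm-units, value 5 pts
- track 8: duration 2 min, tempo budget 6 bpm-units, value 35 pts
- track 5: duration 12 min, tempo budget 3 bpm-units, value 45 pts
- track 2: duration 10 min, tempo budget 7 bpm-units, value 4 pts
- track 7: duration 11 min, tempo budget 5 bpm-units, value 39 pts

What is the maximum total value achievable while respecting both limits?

45 pts

Feasible sets respecting both limits:
- track 5: duration 12, tempo budget 3, value 45
- track 3: duration 11, tempo budget 4, value 44
- track 4+track 8: duration 6, tempo budget 14, value 40
Best: 45 pts.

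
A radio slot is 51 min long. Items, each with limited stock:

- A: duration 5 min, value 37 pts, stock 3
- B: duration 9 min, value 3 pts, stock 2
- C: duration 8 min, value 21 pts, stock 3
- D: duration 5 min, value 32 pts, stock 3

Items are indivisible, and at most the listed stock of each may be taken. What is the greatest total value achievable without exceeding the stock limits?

Top feasible selections:
- 3×A + 2×C + 3×D: duration 46, value 249
- 3×A + 3×C + 2×D: duration 49, value 238
- 2×A + 3×C + 3×D: duration 49, value 233
- 3×A + 1×B + 1×C + 3×D: duration 47, value 231
Best: 249 pts.

249 pts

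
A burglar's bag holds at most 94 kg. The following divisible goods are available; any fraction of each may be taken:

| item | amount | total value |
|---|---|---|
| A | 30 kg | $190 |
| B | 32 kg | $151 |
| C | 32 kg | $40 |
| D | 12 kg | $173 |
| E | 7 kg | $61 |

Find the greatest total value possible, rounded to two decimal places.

591.25

Take in order of value per unit:
- D (173/12 per unit): all 12 → value 173, running total 173.00
- E (61/7 per unit): all 7 → value 61, running total 234.00
- A (190/30 per unit): all 30 → value 190, running total 424.00
- B (151/32 per unit): all 32 → value 151, running total 575.00
- C (40/32 per unit): 13 of 32 → value 13×40/32 = 16.2500, running total 591.25
Total 591.25.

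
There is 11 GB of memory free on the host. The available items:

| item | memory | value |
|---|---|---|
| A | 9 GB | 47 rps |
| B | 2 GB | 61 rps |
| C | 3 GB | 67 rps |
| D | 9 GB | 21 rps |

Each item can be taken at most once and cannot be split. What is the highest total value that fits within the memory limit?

Check high-value combinations within 11 GB:
- B+C: memory 2+3=5, value 61+67=128
- A+B: memory 9+2=11, value 47+61=108
- B+D: memory 2+9=11, value 61+21=82
Best: 128 rps.

128 rps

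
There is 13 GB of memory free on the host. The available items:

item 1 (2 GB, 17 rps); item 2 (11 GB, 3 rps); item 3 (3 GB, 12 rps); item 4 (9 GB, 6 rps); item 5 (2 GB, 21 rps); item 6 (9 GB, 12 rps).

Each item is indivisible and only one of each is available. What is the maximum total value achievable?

50 rps

Check high-value combinations within 13 GB:
- item 1+item 3+item 5: memory 2+3+2=7, value 17+12+21=50
- item 1+item 5+item 6: memory 2+2+9=13, value 17+21+12=50
- item 1+item 4+item 5: memory 2+9+2=13, value 17+6+21=44
Best: 50 rps.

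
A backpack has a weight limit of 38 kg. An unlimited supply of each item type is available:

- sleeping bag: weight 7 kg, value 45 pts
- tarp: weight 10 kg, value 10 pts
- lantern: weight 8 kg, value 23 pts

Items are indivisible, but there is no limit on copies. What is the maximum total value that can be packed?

225 pts

Best value-per-unit is sleeping bag at 45/7, and filling with it alone uses weight 5×7=35. No mix of the others beats 5×45 = 225.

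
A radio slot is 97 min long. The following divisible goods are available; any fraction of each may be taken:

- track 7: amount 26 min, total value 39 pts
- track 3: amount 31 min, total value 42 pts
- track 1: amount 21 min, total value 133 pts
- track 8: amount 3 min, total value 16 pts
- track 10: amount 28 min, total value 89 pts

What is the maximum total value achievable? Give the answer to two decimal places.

Take in order of value per unit:
- track 1 (133/21 per unit): all 21 → value 133, running total 133.00
- track 8 (16/3 per unit): all 3 → value 16, running total 149.00
- track 10 (89/28 per unit): all 28 → value 89, running total 238.00
- track 7 (39/26 per unit): all 26 → value 39, running total 277.00
- track 3 (42/31 per unit): 19 of 31 → value 19×42/31 = 25.7419, running total 302.74
Total 302.74.

302.74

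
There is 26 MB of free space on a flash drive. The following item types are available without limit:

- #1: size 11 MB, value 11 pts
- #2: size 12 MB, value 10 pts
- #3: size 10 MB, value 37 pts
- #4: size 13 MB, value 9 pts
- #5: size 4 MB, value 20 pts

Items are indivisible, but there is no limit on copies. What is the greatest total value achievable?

Best value-per-unit is #5 at 20/4, and filling with it alone uses size 6×4=24. No mix of the others beats 6×20 = 120.

120 pts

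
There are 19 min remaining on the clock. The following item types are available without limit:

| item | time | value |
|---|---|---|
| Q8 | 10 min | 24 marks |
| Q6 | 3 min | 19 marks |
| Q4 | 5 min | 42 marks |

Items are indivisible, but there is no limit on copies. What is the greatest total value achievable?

Best value-per-unit is Q4 at 42/5; filling with it alone gives 3×42 = 126.
Optimal mix: 1×Q6 + 3×Q4 → time 18, value 145.

145 marks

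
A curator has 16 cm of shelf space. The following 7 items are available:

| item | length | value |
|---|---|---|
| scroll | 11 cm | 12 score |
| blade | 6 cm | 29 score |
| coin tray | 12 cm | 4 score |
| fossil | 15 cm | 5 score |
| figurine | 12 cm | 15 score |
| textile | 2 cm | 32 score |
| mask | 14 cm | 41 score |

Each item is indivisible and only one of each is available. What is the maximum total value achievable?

This is a 0/1 knapsack; check combinations near the capacity.
- textile+mask: length 2+14=16, value 32+41=73
- blade+textile: length 6+2=8, value 29+32=61
- figurine+textile: length 12+2=14, value 15+32=47
Best: 73 score.

73 score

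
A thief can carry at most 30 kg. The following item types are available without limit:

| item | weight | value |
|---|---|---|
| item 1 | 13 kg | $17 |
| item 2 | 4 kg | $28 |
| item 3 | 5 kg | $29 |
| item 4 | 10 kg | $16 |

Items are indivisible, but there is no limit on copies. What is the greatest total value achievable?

$198

Best value-per-unit is item 2 at 28/4; filling with it alone gives 7×28 = 196.
Optimal mix: 5×item 2 + 2×item 3 → weight 30, value 198.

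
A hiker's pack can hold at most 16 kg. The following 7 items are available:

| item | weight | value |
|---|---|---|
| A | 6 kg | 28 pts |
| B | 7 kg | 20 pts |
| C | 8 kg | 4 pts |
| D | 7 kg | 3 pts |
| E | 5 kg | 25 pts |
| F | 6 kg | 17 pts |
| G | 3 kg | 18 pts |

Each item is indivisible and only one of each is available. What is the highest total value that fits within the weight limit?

Check high-value combinations within 16 kg:
- A+E+G: weight 6+5+3=14, value 28+25+18=71
- A+B+G: weight 6+7+3=16, value 28+20+18=66
- B+E+G: weight 7+5+3=15, value 20+25+18=63
- A+F+G: weight 6+6+3=15, value 28+17+18=63
Best: 71 pts.

71 pts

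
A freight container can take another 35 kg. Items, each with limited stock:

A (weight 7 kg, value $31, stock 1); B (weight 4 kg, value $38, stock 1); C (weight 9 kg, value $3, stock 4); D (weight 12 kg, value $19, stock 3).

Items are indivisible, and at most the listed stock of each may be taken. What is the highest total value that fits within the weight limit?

$107

Top feasible selections:
- 1×A + 1×B + 2×D: weight 35, value 107
- 1×A + 1×B + 1×C + 1×D: weight 32, value 91
- 1×A + 1×B + 1×D: weight 23, value 88
- 1×B + 2×D: weight 28, value 76
Best: $107.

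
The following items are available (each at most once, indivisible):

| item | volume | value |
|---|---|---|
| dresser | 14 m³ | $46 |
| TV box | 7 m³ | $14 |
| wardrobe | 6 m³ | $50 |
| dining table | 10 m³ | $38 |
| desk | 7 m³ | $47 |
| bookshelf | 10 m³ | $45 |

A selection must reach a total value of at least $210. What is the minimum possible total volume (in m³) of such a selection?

47

Subsets with value ≥ 210, sorted by total volume:
- dresser+wardrobe+dining table+desk+bookshelf: volume 47, value 226
- dresser+TV box+wardrobe+dining table+desk+bookshelf: volume 54, value 240
Minimum volume: 47 m³.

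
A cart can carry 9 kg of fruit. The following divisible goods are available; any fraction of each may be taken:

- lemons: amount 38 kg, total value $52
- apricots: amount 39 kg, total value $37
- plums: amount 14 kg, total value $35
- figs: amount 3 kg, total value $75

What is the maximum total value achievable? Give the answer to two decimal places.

Take in order of value per unit:
- figs (75/3 per unit): all 3 → value 75, running total 75.00
- plums (35/14 per unit): 6 of 14 → value 6×35/14 = 15.0000, running total 90.00
Total 90.00.

90.00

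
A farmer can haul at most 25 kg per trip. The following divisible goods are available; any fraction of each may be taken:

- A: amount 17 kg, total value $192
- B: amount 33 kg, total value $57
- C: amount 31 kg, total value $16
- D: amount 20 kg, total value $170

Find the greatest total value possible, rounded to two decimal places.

260.00

Take in order of value per unit:
- A (192/17 per unit): all 17 → value 192, running total 192.00
- D (170/20 per unit): 8 of 20 → value 8×170/20 = 68.0000, running total 260.00
Total 260.00.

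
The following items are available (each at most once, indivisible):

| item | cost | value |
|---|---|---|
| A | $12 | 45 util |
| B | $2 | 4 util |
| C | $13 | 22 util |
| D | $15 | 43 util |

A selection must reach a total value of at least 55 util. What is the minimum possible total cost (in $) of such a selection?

Subsets with value ≥ 55, sorted by total cost:
- A+C: cost 25, value 67
- A+D: cost 27, value 88
- A+B+C: cost 27, value 71
- C+D: cost 28, value 65
Minimum cost: 25 $.

25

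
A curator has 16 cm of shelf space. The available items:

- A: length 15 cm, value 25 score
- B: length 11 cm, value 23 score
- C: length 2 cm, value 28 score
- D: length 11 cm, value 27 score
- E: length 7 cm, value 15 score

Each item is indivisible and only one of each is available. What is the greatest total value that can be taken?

This is a 0/1 knapsack; check combinations near the capacity.
- C+D: length 2+11=13, value 28+27=55
- B+C: length 11+2=13, value 23+28=51
- C+E: length 2+7=9, value 28+15=43
Best: 55 score.

55 score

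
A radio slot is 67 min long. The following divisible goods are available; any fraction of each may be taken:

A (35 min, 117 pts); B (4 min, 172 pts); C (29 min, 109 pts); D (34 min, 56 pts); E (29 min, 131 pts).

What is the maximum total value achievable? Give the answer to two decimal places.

Take in order of value per unit:
- B (172/4 per unit): all 4 → value 172, running total 172.00
- E (131/29 per unit): all 29 → value 131, running total 303.00
- C (109/29 per unit): all 29 → value 109, running total 412.00
- A (117/35 per unit): 5 of 35 → value 5×117/35 = 16.7143, running total 428.71
Total 428.71.

428.71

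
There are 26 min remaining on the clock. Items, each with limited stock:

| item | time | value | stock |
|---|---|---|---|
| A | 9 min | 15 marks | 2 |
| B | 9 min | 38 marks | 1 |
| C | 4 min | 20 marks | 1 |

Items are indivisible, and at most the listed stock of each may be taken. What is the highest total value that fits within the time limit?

73 marks

Best selections within time 26 and stock limits:
- 1×A + 1×B + 1×C: time 22, value 73
- 1×B + 1×C: time 13, value 58
- 1×A + 1×B: time 18, value 53
- 2×A + 1×C: time 22, value 50
Best: 73 marks.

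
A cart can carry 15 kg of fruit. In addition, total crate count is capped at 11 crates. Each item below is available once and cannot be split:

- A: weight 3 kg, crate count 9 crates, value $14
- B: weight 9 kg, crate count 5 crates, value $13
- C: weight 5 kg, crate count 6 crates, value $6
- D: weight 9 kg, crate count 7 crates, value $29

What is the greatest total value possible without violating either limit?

$29

Feasible sets respecting both limits:
- D: weight 9, crate count 7, value 29
- B+C: weight 14, crate count 11, value 19
- A: weight 3, crate count 9, value 14
- B: weight 9, crate count 5, value 13
Best: $29.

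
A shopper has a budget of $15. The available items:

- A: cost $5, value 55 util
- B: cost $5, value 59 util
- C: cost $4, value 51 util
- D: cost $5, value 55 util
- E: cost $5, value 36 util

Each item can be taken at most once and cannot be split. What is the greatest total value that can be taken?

Check high-value combinations within $15:
- A+B+D: cost 5+5+5=15, value 55+59+55=169
- A+B+C: cost 5+5+4=14, value 55+59+51=165
- B+C+D: cost 5+4+5=14, value 59+51+55=165
- A+C+D: cost 5+4+5=14, value 55+51+55=161
Best: 169 util.

169 util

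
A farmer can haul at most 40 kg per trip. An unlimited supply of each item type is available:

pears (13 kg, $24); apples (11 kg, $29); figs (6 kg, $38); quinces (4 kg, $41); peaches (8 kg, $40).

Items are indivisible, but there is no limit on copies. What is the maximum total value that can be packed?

Best value-per-unit is quinces at 41/4, and filling with it alone uses weight 10×4=40. No mix of the others beats 10×41 = 410.

$410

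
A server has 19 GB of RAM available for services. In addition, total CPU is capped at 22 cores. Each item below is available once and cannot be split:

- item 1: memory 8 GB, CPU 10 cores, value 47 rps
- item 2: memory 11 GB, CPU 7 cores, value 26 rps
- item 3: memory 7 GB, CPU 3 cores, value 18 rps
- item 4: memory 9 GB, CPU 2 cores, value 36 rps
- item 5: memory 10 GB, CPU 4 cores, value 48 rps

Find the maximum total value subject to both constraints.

Feasible sets respecting both limits:
- item 1+item 5: memory 18, CPU 14, value 95
- item 4+item 5: memory 19, CPU 6, value 84
- item 1+item 4: memory 17, CPU 12, value 83
Best: 95 rps.

95 rps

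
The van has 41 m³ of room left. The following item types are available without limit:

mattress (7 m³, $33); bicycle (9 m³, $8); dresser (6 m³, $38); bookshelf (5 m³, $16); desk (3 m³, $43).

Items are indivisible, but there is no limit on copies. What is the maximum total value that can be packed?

$559

Best value-per-unit is desk at 43/3, and filling with it alone uses volume 13×3=39. No mix of the others beats 13×43 = 559.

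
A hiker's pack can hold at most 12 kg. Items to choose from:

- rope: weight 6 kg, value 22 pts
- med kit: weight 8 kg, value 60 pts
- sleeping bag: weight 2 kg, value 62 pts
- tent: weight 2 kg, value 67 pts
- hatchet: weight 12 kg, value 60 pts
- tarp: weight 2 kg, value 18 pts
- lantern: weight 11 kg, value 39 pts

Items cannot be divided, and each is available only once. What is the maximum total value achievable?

Check high-value combinations within 12 kg:
- med kit+sleeping bag+tent: weight 8+2+2=12, value 60+62+67=189
- rope+sleeping bag+tent+tarp: weight 6+2+2+2=12, value 22+62+67+18=169
- rope+sleeping bag+tent: weight 6+2+2=10, value 22+62+67=151
- sleeping bag+tent+tarp: weight 2+2+2=6, value 62+67+18=147
- med kit+tent+tarp: weight 8+2+2=12, value 60+67+18=145
Best: 189 pts.

189 pts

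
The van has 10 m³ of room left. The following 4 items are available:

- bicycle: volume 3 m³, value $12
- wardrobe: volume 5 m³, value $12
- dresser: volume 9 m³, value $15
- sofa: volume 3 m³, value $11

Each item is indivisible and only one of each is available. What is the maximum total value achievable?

Check high-value combinations within 10 m³:
- bicycle+wardrobe: volume 3+5=8, value 12+12=24
- bicycle+sofa: volume 3+3=6, value 12+11=23
- wardrobe+sofa: volume 5+3=8, value 12+11=23
Best: $24.

$24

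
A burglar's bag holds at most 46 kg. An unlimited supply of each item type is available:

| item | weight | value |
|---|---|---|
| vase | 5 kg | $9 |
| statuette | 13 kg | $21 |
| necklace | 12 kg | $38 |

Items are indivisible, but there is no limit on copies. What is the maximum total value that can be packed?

$132

Best value-per-unit is necklace at 38/12; filling with it alone gives 3×38 = 114.
Optimal mix: 2×vase + 3×necklace → weight 46, value 132.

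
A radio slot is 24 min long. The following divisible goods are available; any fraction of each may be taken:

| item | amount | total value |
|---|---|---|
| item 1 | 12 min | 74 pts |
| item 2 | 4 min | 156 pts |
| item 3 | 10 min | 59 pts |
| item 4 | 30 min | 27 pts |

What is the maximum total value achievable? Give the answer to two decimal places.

Take in order of value per unit:
- item 2 (156/4 per unit): all 4 → value 156, running total 156.00
- item 1 (74/12 per unit): all 12 → value 74, running total 230.00
- item 3 (59/10 per unit): 8 of 10 → value 8×59/10 = 47.2000, running total 277.20
Total 277.20.

277.20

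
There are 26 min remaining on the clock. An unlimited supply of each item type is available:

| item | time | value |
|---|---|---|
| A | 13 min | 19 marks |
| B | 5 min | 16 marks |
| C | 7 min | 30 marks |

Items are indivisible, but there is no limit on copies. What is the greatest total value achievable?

106 marks

Best value-per-unit is C at 30/7; filling with it alone gives 3×30 = 90.
Optimal mix: 1×B + 3×C → time 26, value 106.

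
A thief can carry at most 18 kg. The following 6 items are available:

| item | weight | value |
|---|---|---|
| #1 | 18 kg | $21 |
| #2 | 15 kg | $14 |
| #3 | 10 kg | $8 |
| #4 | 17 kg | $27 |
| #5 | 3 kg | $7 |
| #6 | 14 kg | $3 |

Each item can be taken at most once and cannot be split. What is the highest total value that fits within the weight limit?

Check high-value combinations within 18 kg:
- #4: weight 17, value 27
- #1: weight 18, value 21
- #2+#5: weight 15+3=18, value 14+7=21
Best: $27.

$27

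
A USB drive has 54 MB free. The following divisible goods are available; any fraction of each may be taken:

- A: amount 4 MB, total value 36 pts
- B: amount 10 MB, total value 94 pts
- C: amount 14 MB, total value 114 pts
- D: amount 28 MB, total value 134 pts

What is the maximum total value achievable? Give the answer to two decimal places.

368.43

Take in order of value per unit:
- B (94/10 per unit): all 10 → value 94, running total 94.00
- A (36/4 per unit): all 4 → value 36, running total 130.00
- C (114/14 per unit): all 14 → value 114, running total 244.00
- D (134/28 per unit): 26 of 28 → value 26×134/28 = 124.4286, running total 368.43
Total 368.43.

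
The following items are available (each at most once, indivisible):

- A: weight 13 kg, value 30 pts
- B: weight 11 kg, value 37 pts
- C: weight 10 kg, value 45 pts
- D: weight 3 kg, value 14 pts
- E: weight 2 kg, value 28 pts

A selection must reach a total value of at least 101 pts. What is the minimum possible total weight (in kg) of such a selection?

23

Subsets with value ≥ 101, sorted by total weight:
- B+C+E: weight 23, value 110
- A+C+E: weight 25, value 103
- B+C+D+E: weight 26, value 124
Minimum weight: 23 kg.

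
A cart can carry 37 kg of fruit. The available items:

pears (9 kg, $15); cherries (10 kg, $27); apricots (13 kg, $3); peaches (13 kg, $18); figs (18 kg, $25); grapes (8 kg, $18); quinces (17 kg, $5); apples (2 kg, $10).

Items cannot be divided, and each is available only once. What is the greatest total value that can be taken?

Check high-value combinations within 37 kg:
- cherries+peaches+grapes+apples: weight 10+13+8+2=33, value 27+18+18+10=73
- pears+cherries+grapes+apples: weight 9+10+8+2=29, value 15+27+18+10=70
- pears+cherries+peaches+apples: weight 9+10+13+2=34, value 15+27+18+10=70
- cherries+figs+grapes: weight 10+18+8=36, value 27+25+18=70
Best: $73.

$73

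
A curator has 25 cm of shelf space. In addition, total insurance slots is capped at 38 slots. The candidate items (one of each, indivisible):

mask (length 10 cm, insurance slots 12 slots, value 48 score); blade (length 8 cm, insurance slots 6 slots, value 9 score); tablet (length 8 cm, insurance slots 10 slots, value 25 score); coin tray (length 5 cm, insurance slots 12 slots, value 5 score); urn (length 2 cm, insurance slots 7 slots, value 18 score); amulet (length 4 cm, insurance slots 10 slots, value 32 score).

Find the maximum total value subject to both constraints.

107 score

Feasible sets respecting both limits:
- mask+blade+urn+amulet: length 24, insurance slots 35, value 107
- mask+tablet+amulet: length 22, insurance slots 32, value 105
- mask+urn+amulet: length 16, insurance slots 29, value 98
- mask+tablet+urn: length 20, insurance slots 29, value 91
Best: 107 score.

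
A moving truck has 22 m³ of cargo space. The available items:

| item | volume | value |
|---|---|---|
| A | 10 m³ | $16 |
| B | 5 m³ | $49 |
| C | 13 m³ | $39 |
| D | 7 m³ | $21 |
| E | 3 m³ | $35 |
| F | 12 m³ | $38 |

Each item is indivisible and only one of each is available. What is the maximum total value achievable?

$123

Check high-value combinations within 22 m³:
- B+C+E: volume 5+13+3=21, value 49+39+35=123
- B+E+F: volume 5+3+12=20, value 49+35+38=122
- B+D+E: volume 5+7+3=15, value 49+21+35=105
- A+B+E: volume 10+5+3=18, value 16+49+35=100
- D+E+F: volume 7+3+12=22, value 21+35+38=94
Best: $123.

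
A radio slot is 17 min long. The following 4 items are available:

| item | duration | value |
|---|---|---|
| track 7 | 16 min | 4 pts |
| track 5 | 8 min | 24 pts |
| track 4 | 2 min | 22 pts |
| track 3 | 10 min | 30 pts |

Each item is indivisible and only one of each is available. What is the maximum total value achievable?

Check high-value combinations within 17 min:
- track 4+track 3: duration 2+10=12, value 22+30=52
- track 5+track 4: duration 8+2=10, value 24+22=46
- track 3: duration 10, value 30
- track 5: duration 8, value 24
- track 4: duration 2, value 22
Best: 52 pts.

52 pts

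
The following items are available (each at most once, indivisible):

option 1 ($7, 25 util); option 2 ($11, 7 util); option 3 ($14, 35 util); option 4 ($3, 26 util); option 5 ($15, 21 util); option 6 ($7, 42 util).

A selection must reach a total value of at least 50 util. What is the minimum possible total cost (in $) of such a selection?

10

Subsets with value ≥ 50, sorted by total cost:
- option 4+option 6: cost 10, value 68
- option 1+option 4: cost 10, value 51
- option 1+option 6: cost 14, value 67
Minimum cost: 10 $.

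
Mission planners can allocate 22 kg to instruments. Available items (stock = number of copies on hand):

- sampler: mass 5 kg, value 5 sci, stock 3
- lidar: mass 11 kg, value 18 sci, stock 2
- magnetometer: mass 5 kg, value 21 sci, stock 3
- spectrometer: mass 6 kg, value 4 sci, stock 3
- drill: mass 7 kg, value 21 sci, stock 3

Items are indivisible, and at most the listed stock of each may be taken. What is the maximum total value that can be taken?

84 sci

Best selections within mass 22 and stock limits:
- 3×magnetometer + 1×drill: mass 22, value 84
- 1×sampler + 3×magnetometer: mass 20, value 68
- 1×sampler + 2×magnetometer + 1×drill: mass 22, value 68
Best: 84 sci.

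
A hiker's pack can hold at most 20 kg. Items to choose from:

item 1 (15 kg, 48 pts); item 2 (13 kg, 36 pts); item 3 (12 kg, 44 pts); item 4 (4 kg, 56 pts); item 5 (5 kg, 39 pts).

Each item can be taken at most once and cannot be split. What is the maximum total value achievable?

104 pts

Check high-value combinations within 20 kg:
- item 1+item 4: weight 15+4=19, value 48+56=104
- item 3+item 4: weight 12+4=16, value 44+56=100
- item 4+item 5: weight 4+5=9, value 56+39=95
- item 2+item 4: weight 13+4=17, value 36+56=92
- item 1+item 5: weight 15+5=20, value 48+39=87
Best: 104 pts.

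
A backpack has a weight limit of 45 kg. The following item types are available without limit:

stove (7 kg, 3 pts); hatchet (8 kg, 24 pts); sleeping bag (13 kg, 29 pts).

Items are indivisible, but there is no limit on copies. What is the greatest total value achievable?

Best value-per-unit is hatchet at 24/8; filling with it alone gives 5×24 = 120.
Optimal mix: 4×hatchet + 1×sleeping bag → weight 45, value 125.

125 pts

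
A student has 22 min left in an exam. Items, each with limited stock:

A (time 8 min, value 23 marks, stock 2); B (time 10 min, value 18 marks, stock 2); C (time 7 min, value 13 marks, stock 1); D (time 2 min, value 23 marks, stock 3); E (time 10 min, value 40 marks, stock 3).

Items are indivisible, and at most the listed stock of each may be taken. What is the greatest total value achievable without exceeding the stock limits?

115 marks

Top feasible selections:
- 2×A + 3×D: time 22, value 115
- 3×D + 1×E: time 16, value 109
Best: 115 marks.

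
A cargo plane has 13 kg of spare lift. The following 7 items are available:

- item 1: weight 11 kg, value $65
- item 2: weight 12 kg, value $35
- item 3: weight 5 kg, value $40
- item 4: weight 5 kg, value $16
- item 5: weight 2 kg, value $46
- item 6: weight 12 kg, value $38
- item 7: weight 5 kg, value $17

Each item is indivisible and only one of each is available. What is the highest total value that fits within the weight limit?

$111

This is a 0/1 knapsack; check combinations near the capacity.
- item 1+item 5: weight 11+2=13, value 65+46=111
- item 3+item 5+item 7: weight 5+2+5=12, value 40+46+17=103
- item 3+item 4+item 5: weight 5+5+2=12, value 40+16+46=102
- item 3+item 5: weight 5+2=7, value 40+46=86
- item 4+item 5+item 7: weight 5+2+5=12, value 16+46+17=79
Best: $111.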